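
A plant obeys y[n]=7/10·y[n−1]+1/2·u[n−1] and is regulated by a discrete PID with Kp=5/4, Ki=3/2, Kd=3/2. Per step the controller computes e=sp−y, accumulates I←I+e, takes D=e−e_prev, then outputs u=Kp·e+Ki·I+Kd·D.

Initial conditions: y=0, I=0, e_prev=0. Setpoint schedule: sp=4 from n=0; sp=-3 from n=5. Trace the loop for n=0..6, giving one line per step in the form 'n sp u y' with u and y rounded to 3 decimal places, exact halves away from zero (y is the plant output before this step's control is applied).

0 4 17.000 0.000
1 4 -19.125 8.500
2 4 38.353 -3.613
3 4 -54.503 16.648
4 4 93.961 -15.598
5 -3 -174.315 36.062
6 -3 271.481 -61.914

(exact arithmetic carried between steps; '≈' marks a value shown rounded to 6 d.p. or computed from one; I and e_prev carry over from the previous line; the table rounds u and y to 3 d.p., halves away from zero)
n=0: y=0, sp=4, e=sp−y=4; I=4, D=e−e_prev=4; u=5/4·4+3/2·4+3/2·4=17; next y=7/10·0+1/2·17=8.5
n=1: y=8.5, sp=4, e=sp−y=-4.5; I=-0.5, D=e−e_prev=-8.5; u=5/4·(-4.5)+3/2·(-0.5)+3/2·(-8.5)=-19.125; next y=7/10·8.5+1/2·(-19.125)=-3.6125
n=2: y=-3.6125, sp=4, e=sp−y=7.6125; I=7.1125, D=e−e_prev=12.1125; u=5/4·7.6125+3/2·7.1125+3/2·12.1125=38.353125; next y=7/10·(-3.6125)+1/2·38.353125≈16.647813
n=3: y≈16.647813, sp=4, e=sp−y≈-12.647813; I≈-5.535313, D=e−e_prev≈-20.260313; u=5/4·(-12.647813)+3/2·(-5.535313)+3/2·(-20.260313)≈-54.503203; next y=7/10·16.647813+1/2·(-54.503203)≈-15.598133
n=4: y≈-15.598133, sp=4, e=sp−y≈19.598133; I≈14.062820, D=e−e_prev≈32.245945; u=5/4·19.598133+3/2·14.062820+3/2·32.245945≈93.960814; next y=7/10·(-15.598133)+1/2·93.960814≈36.061714
n=5: y≈36.061714, sp=-3, e=sp−y≈-39.061714; I≈-24.998894, D=e−e_prev≈-58.659847; u=5/4·(-39.061714)+3/2·(-24.998894)+3/2·(-58.659847)≈-174.315254; next y=7/10·36.061714+1/2·(-174.315254)≈-61.914427
n=6: y≈-61.914427, sp=-3, e=sp−y≈58.914427; I≈33.915533, D=e−e_prev≈97.976141; u=5/4·58.914427+3/2·33.915533+3/2·97.976141≈271.480546; next y=7/10·(-61.914427)+1/2·271.480546≈92.400174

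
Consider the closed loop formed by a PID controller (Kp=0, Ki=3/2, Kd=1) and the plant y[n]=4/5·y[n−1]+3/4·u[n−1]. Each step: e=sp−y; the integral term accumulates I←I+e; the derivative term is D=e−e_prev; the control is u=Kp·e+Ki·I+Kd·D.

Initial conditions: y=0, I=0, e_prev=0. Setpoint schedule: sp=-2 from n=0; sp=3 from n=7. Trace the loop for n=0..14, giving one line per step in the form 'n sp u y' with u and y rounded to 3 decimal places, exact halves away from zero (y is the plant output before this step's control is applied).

(exact arithmetic carried between steps; '≈' marks a value shown rounded to 6 d.p. or computed from one; I and e_prev carry over from the previous line; the table rounds u and y to 3 d.p., halves away from zero)
n=0: y=0, sp=-2, e=sp−y=-2; I=-2, D=e−e_prev=-2; u=0·(-2)+3/2·(-2)+1·(-2)=-5; next y=4/5·0+3/4·(-5)=-3.75
n=1: y=-3.75, sp=-2, e=sp−y=1.75; I=-0.25, D=e−e_prev=3.75; u=0·1.75+3/2·(-0.25)+1·3.75=3.375; next y=4/5·(-3.75)+3/4·3.375=-0.46875
n=2: y=-0.46875, sp=-2, e=sp−y=-1.53125; I=-1.78125, D=e−e_prev=-3.28125; u=0·(-1.53125)+3/2·(-1.78125)+1·(-3.28125)=-5.953125; next y=4/5·(-0.46875)+3/4·(-5.953125)≈-4.839844
n=3: y≈-4.839844, sp=-2, e=sp−y≈2.839844; I≈1.058594, D=e−e_prev≈4.371094; u=0·2.839844+3/2·1.058594+1·4.371094≈5.958984; next y=4/5·(-4.839844)+3/4·5.958984≈0.597363
n=4: y≈0.597363, sp=-2, e=sp−y≈-2.597363; I≈-1.538770, D=e−e_prev≈-5.437207; u=0·(-2.597363)+3/2·(-1.538770)+1·(-5.437207)≈-7.745361; next y=4/5·0.597363+3/4·(-7.745361)≈-5.331130
n=5: y≈-5.331130, sp=-2, e=sp−y≈3.331130; I≈1.792361, D=e−e_prev≈5.928494; u=0·3.331130+3/2·1.792361+1·5.928494≈8.617035; next y=4/5·(-5.331130)+3/4·8.617035≈2.197872
n=6: y≈2.197872, sp=-2, e=sp−y≈-4.197872; I≈-2.405511, D=e−e_prev≈-7.529002; u=0·(-4.197872)+3/2·(-2.405511)+1·(-7.529002)≈-11.137269; next y=4/5·2.197872+3/4·(-11.137269)≈-6.594654
n=7: y≈-6.594654, sp=3, e=sp−y≈9.594654; I≈7.189143, D=e−e_prev≈13.792526; u=0·9.594654+3/2·7.189143+1·13.792526≈24.576241; next y=4/5·(-6.594654)+3/4·24.576241≈13.156457
n=8: y≈13.156457, sp=3, e=sp−y≈-10.156457; I≈-2.967314, D=e−e_prev≈-19.751111; u=0·(-10.156457)+3/2·(-2.967314)+1·(-19.751111)≈-24.202082; next y=4/5·13.156457+3/4·(-24.202082)≈-7.626396
n=9: y≈-7.626396, sp=3, e=sp−y≈10.626396; I≈7.659082, D=e−e_prev≈20.782853; u=0·10.626396+3/2·7.659082+1·20.782853≈32.271476; next y=4/5·(-7.626396)+3/4·32.271476≈18.102490
n=10: y≈18.102490, sp=3, e=sp−y≈-15.102490; I≈-7.443408, D=e−e_prev≈-25.728886; u=0·(-15.102490)+3/2·(-7.443408)+1·(-25.728886)≈-36.893999; next y=4/5·18.102490+3/4·(-36.893999)≈-13.188507
n=11: y≈-13.188507, sp=3, e=sp−y≈16.188507; I≈8.745099, D=e−e_prev≈31.290997; u=0·16.188507+3/2·8.745099+1·31.290997≈44.408645; next y=4/5·(-13.188507)+3/4·44.408645≈22.755678
n=12: y≈22.755678, sp=3, e=sp−y≈-19.755678; I≈-11.010580, D=e−e_prev≈-35.944185; u=0·(-19.755678)+3/2·(-11.010580)+1·(-35.944185)≈-52.460055; next y=4/5·22.755678+3/4·(-52.460055)≈-21.140498
n=13: y≈-21.140498, sp=3, e=sp−y≈24.140498; I≈13.129919, D=e−e_prev≈43.896177; u=0·24.140498+3/2·13.129919+1·43.896177≈63.591055; next y=4/5·(-21.140498)+3/4·63.591055≈30.780892
n=14: y≈30.780892, sp=3, e=sp−y≈-27.780892; I≈-14.650974, D=e−e_prev≈-51.921391; u=0·(-27.780892)+3/2·(-14.650974)+1·(-51.921391)≈-73.897851; next y=4/5·30.780892+3/4·(-73.897851)≈-30.798675

0 -2 -5.000 0.000
1 -2 3.375 -3.750
2 -2 -5.953 -0.469
3 -2 5.959 -4.840
4 -2 -7.745 0.597
5 -2 8.617 -5.331
6 -2 -11.137 2.198
7 3 24.576 -6.595
8 3 -24.202 13.156
9 3 32.271 -7.626
10 3 -36.894 18.102
11 3 44.409 -13.189
12 3 -52.460 22.756
13 3 63.591 -21.140
14 3 -73.898 30.781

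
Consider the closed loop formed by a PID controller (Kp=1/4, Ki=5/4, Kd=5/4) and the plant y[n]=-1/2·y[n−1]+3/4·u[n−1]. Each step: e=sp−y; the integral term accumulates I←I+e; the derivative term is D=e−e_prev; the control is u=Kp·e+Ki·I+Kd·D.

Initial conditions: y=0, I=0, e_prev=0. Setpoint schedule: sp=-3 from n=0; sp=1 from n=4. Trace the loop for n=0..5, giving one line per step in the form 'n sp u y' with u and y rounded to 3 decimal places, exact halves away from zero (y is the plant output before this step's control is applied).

0 -3 -8.250 0.000
1 -3 8.766 -6.188
2 -3 -38.587 9.668
3 -3 84.863 -33.774
4 1 -234.321 80.535
5 1 619.639 -216.008

(exact arithmetic carried between steps; '≈' marks a value shown rounded to 6 d.p. or computed from one; I and e_prev carry over from the previous line; the table rounds u and y to 3 d.p., halves away from zero)
n=0: y=0, sp=-3, e=sp−y=-3; I=-3, D=e−e_prev=-3; u=1/4·(-3)+5/4·(-3)+5/4·(-3)=-8.25; next y=-1/2·0+3/4·(-8.25)=-6.1875
n=1: y=-6.1875, sp=-3, e=sp−y=3.1875; I=0.1875, D=e−e_prev=6.1875; u=1/4·3.1875+5/4·0.1875+5/4·6.1875=8.765625; next y=-1/2·(-6.1875)+3/4·8.765625≈9.667969
n=2: y≈9.667969, sp=-3, e=sp−y≈-12.667969; I≈-12.480469, D=e−e_prev≈-15.855469; u=1/4·(-12.667969)+5/4·(-12.480469)+5/4·(-15.855469)≈-38.586914; next y=-1/2·9.667969+3/4·(-38.586914)≈-33.774170
n=3: y≈-33.774170, sp=-3, e=sp−y≈30.774170; I≈18.293701, D=e−e_prev≈43.442139; u=1/4·30.774170+5/4·18.293701+5/4·43.442139≈84.863342; next y=-1/2·(-33.774170)+3/4·84.863342≈80.534592
n=4: y≈80.534592, sp=1, e=sp−y≈-79.534592; I≈-61.240891, D=e−e_prev≈-110.308762; u=1/4·(-79.534592)+5/4·(-61.240891)+5/4·(-110.308762)≈-234.320713; next y=-1/2·80.534592+3/4·(-234.320713)≈-216.007831
n=5: y≈-216.007831, sp=1, e=sp−y≈217.007831; I≈155.766940, D=e−e_prev≈296.542422; u=1/4·217.007831+5/4·155.766940+5/4·296.542422≈619.638661; next y=-1/2·(-216.007831)+3/4·619.638661≈572.732911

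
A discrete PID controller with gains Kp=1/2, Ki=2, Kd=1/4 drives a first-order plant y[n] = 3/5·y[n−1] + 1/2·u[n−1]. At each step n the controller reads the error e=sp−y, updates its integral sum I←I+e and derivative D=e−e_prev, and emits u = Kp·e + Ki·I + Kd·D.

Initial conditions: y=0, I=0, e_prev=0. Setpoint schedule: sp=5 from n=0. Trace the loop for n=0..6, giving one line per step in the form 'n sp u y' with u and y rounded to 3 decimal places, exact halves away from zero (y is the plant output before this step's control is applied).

(exact arithmetic carried between steps; '≈' marks a value shown rounded to 6 d.p. or computed from one; I and e_prev carry over from the previous line; the table rounds u and y to 3 d.p., halves away from zero)
n=0: y=0, sp=5, e=sp−y=5; I=5, D=e−e_prev=5; u=1/2·5+2·5+1/4·5=13.75; next y=3/5·0+1/2·13.75=6.875
n=1: y=6.875, sp=5, e=sp−y=-1.875; I=3.125, D=e−e_prev=-6.875; u=1/2·(-1.875)+2·3.125+1/4·(-6.875)=3.59375; next y=3/5·6.875+1/2·3.59375=5.921875
n=2: y=5.921875, sp=5, e=sp−y=-0.921875; I=2.203125, D=e−e_prev=0.953125; u=1/2·(-0.921875)+2·2.203125+1/4·0.953125≈4.183594; next y=3/5·5.921875+1/2·4.183594≈5.644922
n=3: y≈5.644922, sp=5, e=sp−y≈-0.644922; I≈1.558203, D=e−e_prev≈0.276953; u=1/2·(-0.644922)+2·1.558203+1/4·0.276953≈2.863184; next y=3/5·5.644922+1/2·2.863184≈4.818545
n=4: y≈4.818545, sp=5, e=sp−y≈0.181455; I≈1.739658, D=e−e_prev≈0.826377; u=1/2·0.181455+2·1.739658+1/4·0.826377≈3.776638; next y=3/5·4.818545+1/2·3.776638≈4.779446
n=5: y≈4.779446, sp=5, e=sp−y≈0.220554; I≈1.960212, D=e−e_prev≈0.039099; u=1/2·0.220554+2·1.960212+1/4·0.039099≈4.040476; next y=3/5·4.779446+1/2·4.040476≈4.887906
n=6: y≈4.887906, sp=5, e=sp−y≈0.112094; I≈2.072307, D=e−e_prev≈-0.108460; u=1/2·0.112094+2·2.072307+1/4·(-0.108460)≈4.173545; next y=3/5·4.887906+1/2·4.173545≈5.019516

0 5 13.750 0.000
1 5 3.594 6.875
2 5 4.184 5.922
3 5 2.863 5.645
4 5 3.777 4.819
5 5 4.040 4.779
6 5 4.174 4.888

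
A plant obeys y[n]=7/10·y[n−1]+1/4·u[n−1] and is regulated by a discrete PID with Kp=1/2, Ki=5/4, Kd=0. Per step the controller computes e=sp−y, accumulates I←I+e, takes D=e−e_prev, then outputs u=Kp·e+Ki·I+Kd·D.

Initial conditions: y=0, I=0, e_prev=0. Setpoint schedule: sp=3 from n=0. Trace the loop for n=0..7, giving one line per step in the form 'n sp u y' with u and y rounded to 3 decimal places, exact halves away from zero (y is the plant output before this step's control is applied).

0 3 5.250 0.000
1 3 6.703 1.313
2 3 6.569 2.595
3 3 5.564 3.458
4 3 4.372 3.812
5 3 3.446 3.761
6 3 2.961 3.494
7 3 2.882 3.186

(exact arithmetic carried between steps; '≈' marks a value shown rounded to 6 d.p. or computed from one; I and e_prev carry over from the previous line; the table rounds u and y to 3 d.p., halves away from zero)
n=0: y=0, sp=3, e=sp−y=3; I=3, D=e−e_prev=3; u=1/2·3+5/4·3+0·3=5.25; next y=7/10·0+1/4·5.25=1.3125
n=1: y=1.3125, sp=3, e=sp−y=1.6875; I=4.6875, D=e−e_prev=-1.3125; u=1/2·1.6875+5/4·4.6875+0·(-1.3125)=6.703125; next y=7/10·1.3125+1/4·6.703125≈2.594531
n=2: y≈2.594531, sp=3, e=sp−y≈0.405469; I≈5.092969, D=e−e_prev≈-1.282031; u=1/2·0.405469+5/4·5.092969+0·(-1.282031)≈6.568945; next y=7/10·2.594531+1/4·6.568945≈3.458408
n=3: y≈3.458408, sp=3, e=sp−y≈-0.458408; I≈4.634561, D=e−e_prev≈-0.863877; u=1/2·(-0.458408)+5/4·4.634561+0·(-0.863877)≈5.563997; next y=7/10·3.458408+1/4·5.563997≈3.811885
n=4: y≈3.811885, sp=3, e=sp−y≈-0.811885; I≈3.822676, D=e−e_prev≈-0.353477; u=1/2·(-0.811885)+5/4·3.822676+0·(-0.353477)≈4.372402; next y=7/10·3.811885+1/4·4.372402≈3.761420
n=5: y≈3.761420, sp=3, e=sp−y≈-0.761420; I≈3.061256, D=e−e_prev≈0.050465; u=1/2·(-0.761420)+5/4·3.061256+0·0.050465≈3.445860; next y=7/10·3.761420+1/4·3.445860≈3.494459
n=6: y≈3.494459, sp=3, e=sp−y≈-0.494459; I≈2.566797, D=e−e_prev≈0.266961; u=1/2·(-0.494459)+5/4·2.566797+0·0.266961≈2.961267; next y=7/10·3.494459+1/4·2.961267≈3.186438
n=7: y≈3.186438, sp=3, e=sp−y≈-0.186438; I≈2.380359, D=e−e_prev≈0.308021; u=1/2·(-0.186438)+5/4·2.380359+0·0.308021≈2.882230; next y=7/10·3.186438+1/4·2.882230≈2.951064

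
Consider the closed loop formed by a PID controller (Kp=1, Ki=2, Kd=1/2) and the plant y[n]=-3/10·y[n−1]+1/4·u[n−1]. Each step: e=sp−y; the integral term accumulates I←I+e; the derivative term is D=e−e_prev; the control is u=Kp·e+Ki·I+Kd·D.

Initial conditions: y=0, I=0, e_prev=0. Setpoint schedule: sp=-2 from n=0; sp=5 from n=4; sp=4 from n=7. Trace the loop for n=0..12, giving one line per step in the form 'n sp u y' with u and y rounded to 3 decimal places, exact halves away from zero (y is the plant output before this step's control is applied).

(exact arithmetic carried between steps; '≈' marks a value shown rounded to 6 d.p. or computed from one; I and e_prev carry over from the previous line; the table rounds u and y to 3 d.p., halves away from zero)
n=0: y=0, sp=-2, e=sp−y=-2; I=-2, D=e−e_prev=-2; u=1·(-2)+2·(-2)+1/2·(-2)=-7; next y=-3/10·0+1/4·(-7)=-1.75
n=1: y=-1.75, sp=-2, e=sp−y=-0.25; I=-2.25, D=e−e_prev=1.75; u=1·(-0.25)+2·(-2.25)+1/2·1.75=-3.875; next y=-3/10·(-1.75)+1/4·(-3.875)=-0.44375
n=2: y=-0.44375, sp=-2, e=sp−y=-1.55625; I=-3.80625, D=e−e_prev=-1.30625; u=1·(-1.55625)+2·(-3.80625)+1/2·(-1.30625)=-9.821875; next y=-3/10·(-0.44375)+1/4·(-9.821875)≈-2.322344
n=3: y≈-2.322344, sp=-2, e=sp−y≈0.322344; I≈-3.483906, D=e−e_prev≈1.878594; u=1·0.322344+2·(-3.483906)+1/2·1.878594≈-5.706172; next y=-3/10·(-2.322344)+1/4·(-5.706172)≈-0.729840
n=4: y≈-0.729840, sp=5, e=sp−y≈5.729840; I≈2.245934, D=e−e_prev≈5.407496; u=1·5.729840+2·2.245934+1/2·5.407496≈12.925455; next y=-3/10·(-0.729840)+1/4·12.925455≈3.450316
n=5: y≈3.450316, sp=5, e=sp−y≈1.549684; I≈3.795618, D=e−e_prev≈-4.180156; u=1·1.549684+2·3.795618+1/2·(-4.180156)≈7.050842; next y=-3/10·3.450316+1/4·7.050842≈0.727616
n=6: y≈0.727616, sp=5, e=sp−y≈4.272384; I≈8.068002, D=e−e_prev≈2.722700; u=1·4.272384+2·8.068002+1/2·2.722700≈21.769738; next y=-3/10·0.727616+1/4·21.769738≈5.224150
n=7: y≈5.224150, sp=4, e=sp−y≈-1.224150; I≈6.843852, D=e−e_prev≈-5.496534; u=1·(-1.224150)+2·6.843852+1/2·(-5.496534)≈9.715288; next y=-3/10·5.224150+1/4·9.715288≈0.861577
n=8: y≈0.861577, sp=4, e=sp−y≈3.138423; I≈9.982275, D=e−e_prev≈4.362573; u=1·3.138423+2·9.982275+1/2·4.362573≈25.284260; next y=-3/10·0.861577+1/4·25.284260≈6.062592
n=9: y≈6.062592, sp=4, e=sp−y≈-2.062592; I≈7.919683, D=e−e_prev≈-5.201015; u=1·(-2.062592)+2·7.919683+1/2·(-5.201015)≈11.176267; next y=-3/10·6.062592+1/4·11.176267≈0.975289
n=10: y≈0.975289, sp=4, e=sp−y≈3.024711; I≈10.944394, D=e−e_prev≈5.087303; u=1·3.024711+2·10.944394+1/2·5.087303≈27.457150; next y=-3/10·0.975289+1/4·27.457150≈6.571701
n=11: y≈6.571701, sp=4, e=sp−y≈-2.571701; I≈8.372693, D=e−e_prev≈-5.596411; u=1·(-2.571701)+2·8.372693+1/2·(-5.596411)≈11.375480; next y=-3/10·6.571701+1/4·11.375480≈0.872360
n=12: y≈0.872360, sp=4, e=sp−y≈3.127640; I≈11.500334, D=e−e_prev≈5.699341; u=1·3.127640+2·11.500334+1/2·5.699341≈28.977978; next y=-3/10·0.872360+1/4·28.977978≈6.982786

0 -2 -7.000 0.000
1 -2 -3.875 -1.750
2 -2 -9.822 -0.444
3 -2 -5.706 -2.322
4 5 12.925 -0.730
5 5 7.051 3.450
6 5 21.770 0.728
7 4 9.715 5.224
8 4 25.284 0.862
9 4 11.176 6.063
10 4 27.457 0.975
11 4 11.375 6.572
12 4 28.978 0.872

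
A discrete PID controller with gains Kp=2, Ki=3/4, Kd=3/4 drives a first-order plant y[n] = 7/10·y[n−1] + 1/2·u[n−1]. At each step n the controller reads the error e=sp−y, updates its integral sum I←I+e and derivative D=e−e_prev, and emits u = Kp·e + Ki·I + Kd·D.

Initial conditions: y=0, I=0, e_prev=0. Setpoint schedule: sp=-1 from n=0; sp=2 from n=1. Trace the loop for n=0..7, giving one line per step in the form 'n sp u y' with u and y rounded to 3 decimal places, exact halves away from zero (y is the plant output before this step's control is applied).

(exact arithmetic carried between steps; '≈' marks a value shown rounded to 6 d.p. or computed from one; I and e_prev carry over from the previous line; the table rounds u and y to 3 d.p., halves away from zero)
n=0: y=0, sp=-1, e=sp−y=-1; I=-1, D=e−e_prev=-1; u=2·(-1)+3/4·(-1)+3/4·(-1)=-3.5; next y=7/10·0+1/2·(-3.5)=-1.75
n=1: y=-1.75, sp=2, e=sp−y=3.75; I=2.75, D=e−e_prev=4.75; u=2·3.75+3/4·2.75+3/4·4.75=13.125; next y=7/10·(-1.75)+1/2·13.125=5.3375
n=2: y=5.3375, sp=2, e=sp−y=-3.3375; I=-0.5875, D=e−e_prev=-7.0875; u=2·(-3.3375)+3/4·(-0.5875)+3/4·(-7.0875)=-12.43125; next y=7/10·5.3375+1/2·(-12.43125)=-2.479375
n=3: y=-2.479375, sp=2, e=sp−y=4.479375; I=3.891875, D=e−e_prev=7.816875; u=2·4.479375+3/4·3.891875+3/4·7.816875≈17.740313; next y=7/10·(-2.479375)+1/2·17.740313≈7.134594
n=4: y≈7.134594, sp=2, e=sp−y≈-5.134594; I≈-1.242719, D=e−e_prev≈-9.613969; u=2·(-5.134594)+3/4·(-1.242719)+3/4·(-9.613969)≈-18.411703; next y=7/10·7.134594+1/2·(-18.411703)≈-4.211636
n=5: y≈-4.211636, sp=2, e=sp−y≈6.211636; I≈4.968917, D=e−e_prev≈11.346230; u=2·6.211636+3/4·4.968917+3/4·11.346230≈24.659632; next y=7/10·(-4.211636)+1/2·24.659632≈9.381671
n=6: y≈9.381671, sp=2, e=sp−y≈-7.381671; I≈-2.412754, D=e−e_prev≈-13.593307; u=2·(-7.381671)+3/4·(-2.412754)+3/4·(-13.593307)≈-26.767887; next y=7/10·9.381671+1/2·(-26.767887)≈-6.816774
n=7: y≈-6.816774, sp=2, e=sp−y≈8.816774; I≈6.404020, D=e−e_prev≈16.198445; u=2·8.816774+3/4·6.404020+3/4·16.198445≈34.585397; next y=7/10·(-6.816774)+1/2·34.585397≈12.520957

0 -1 -3.500 0.000
1 2 13.125 -1.750
2 2 -12.431 5.338
3 2 17.740 -2.479
4 2 -18.412 7.135
5 2 24.660 -4.212
6 2 -26.768 9.382
7 2 34.585 -6.817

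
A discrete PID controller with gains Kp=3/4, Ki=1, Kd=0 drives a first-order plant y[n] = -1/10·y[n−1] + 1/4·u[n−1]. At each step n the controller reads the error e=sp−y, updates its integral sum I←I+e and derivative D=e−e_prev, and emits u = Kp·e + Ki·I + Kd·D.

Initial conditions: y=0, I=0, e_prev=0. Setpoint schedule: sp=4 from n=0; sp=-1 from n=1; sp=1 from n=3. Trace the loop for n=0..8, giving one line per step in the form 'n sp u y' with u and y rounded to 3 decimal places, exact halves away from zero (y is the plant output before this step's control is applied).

(exact arithmetic carried between steps; '≈' marks a value shown rounded to 6 d.p. or computed from one; I and e_prev carry over from the previous line; the table rounds u and y to 3 d.p., halves away from zero)
n=0: y=0, sp=4, e=sp−y=4; I=4, D=e−e_prev=4; u=3/4·4+1·4+0·4=7; next y=-1/10·0+1/4·7=1.75
n=1: y=1.75, sp=-1, e=sp−y=-2.75; I=1.25, D=e−e_prev=-6.75; u=3/4·(-2.75)+1·1.25+0·(-6.75)=-0.8125; next y=-1/10·1.75+1/4·(-0.8125)=-0.378125
n=2: y=-0.378125, sp=-1, e=sp−y=-0.621875; I=0.628125, D=e−e_prev=2.128125; u=3/4·(-0.621875)+1·0.628125+0·2.128125≈0.161719; next y=-1/10·(-0.378125)+1/4·0.161719≈0.078242
n=3: y≈0.078242, sp=1, e=sp−y≈0.921758; I≈1.549883, D=e−e_prev≈1.543633; u=3/4·0.921758+1·1.549883+0·1.543633≈2.241201; next y=-1/10·0.078242+1/4·2.241201≈0.552476
n=4: y≈0.552476, sp=1, e=sp−y≈0.447524; I≈1.997407, D=e−e_prev≈-0.474234; u=3/4·0.447524+1·1.997407+0·(-0.474234)≈2.333050; next y=-1/10·0.552476+1/4·2.333050≈0.528015
n=5: y≈0.528015, sp=1, e=sp−y≈0.471985; I≈2.469392, D=e−e_prev≈0.024461; u=3/4·0.471985+1·2.469392+0·0.024461≈2.823381; next y=-1/10·0.528015+1/4·2.823381≈0.653044
n=6: y≈0.653044, sp=1, e=sp−y≈0.346956; I≈2.816348, D=e−e_prev≈-0.125029; u=3/4·0.346956+1·2.816348+0·(-0.125029)≈3.076565; next y=-1/10·0.653044+1/4·3.076565≈0.703837
n=7: y≈0.703837, sp=1, e=sp−y≈0.296163; I≈3.112511, D=e−e_prev≈-0.050793; u=3/4·0.296163+1·3.112511+0·(-0.050793)≈3.334633; next y=-1/10·0.703837+1/4·3.334633≈0.763275
n=8: y≈0.763275, sp=1, e=sp−y≈0.236725; I≈3.349237, D=e−e_prev≈-0.059438; u=3/4·0.236725+1·3.349237+0·(-0.059438)≈3.526781; next y=-1/10·0.763275+1/4·3.526781≈0.805368

0 4 7.000 0.000
1 -1 -0.813 1.750
2 -1 0.162 -0.378
3 1 2.241 0.078
4 1 2.333 0.552
5 1 2.823 0.528
6 1 3.077 0.653
7 1 3.335 0.704
8 1 3.527 0.763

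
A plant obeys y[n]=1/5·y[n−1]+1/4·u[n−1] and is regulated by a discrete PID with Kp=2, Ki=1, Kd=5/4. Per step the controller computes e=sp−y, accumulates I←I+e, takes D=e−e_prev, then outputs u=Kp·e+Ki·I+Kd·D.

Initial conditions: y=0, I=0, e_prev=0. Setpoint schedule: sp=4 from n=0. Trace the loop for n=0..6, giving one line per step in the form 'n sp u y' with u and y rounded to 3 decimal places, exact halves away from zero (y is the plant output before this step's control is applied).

(exact arithmetic carried between steps; '≈' marks a value shown rounded to 6 d.p. or computed from one; I and e_prev carry over from the previous line; the table rounds u and y to 3 d.p., halves away from zero)
n=0: y=0, sp=4, e=sp−y=4; I=4, D=e−e_prev=4; u=2·4+1·4+5/4·4=17; next y=1/5·0+1/4·17=4.25
n=1: y=4.25, sp=4, e=sp−y=-0.25; I=3.75, D=e−e_prev=-4.25; u=2·(-0.25)+1·3.75+5/4·(-4.25)=-2.0625; next y=1/5·4.25+1/4·(-2.0625)=0.334375
n=2: y=0.334375, sp=4, e=sp−y=3.665625; I=7.415625, D=e−e_prev=3.915625; u=2·3.665625+1·7.415625+5/4·3.915625≈19.641406; next y=1/5·0.334375+1/4·19.641406≈4.977227
n=3: y≈4.977227, sp=4, e=sp−y≈-0.977227; I≈6.438398, D=e−e_prev≈-4.642852; u=2·(-0.977227)+1·6.438398+5/4·(-4.642852)≈-1.319619; next y=1/5·4.977227+1/4·(-1.319619)≈0.665541
n=4: y≈0.665541, sp=4, e=sp−y≈3.334459; I≈9.772858, D=e−e_prev≈4.311686; u=2·3.334459+1·9.772858+5/4·4.311686≈21.831384; next y=1/5·0.665541+1/4·21.831384≈5.590954
n=5: y≈5.590954, sp=4, e=sp−y≈-1.590954; I≈8.181904, D=e−e_prev≈-4.925414; u=2·(-1.590954)+1·8.181904+5/4·(-4.925414)≈-1.156772; next y=1/5·5.590954+1/4·(-1.156772)≈0.828998
n=6: y≈0.828998, sp=4, e=sp−y≈3.171002; I≈11.352906, D=e−e_prev≈4.761956; u=2·3.171002+1·11.352906+5/4·4.761956≈23.647355; next y=1/5·0.828998+1/4·23.647355≈6.077638

0 4 17.000 0.000
1 4 -2.063 4.250
2 4 19.641 0.334
3 4 -1.320 4.977
4 4 21.831 0.666
5 4 -1.157 5.591
6 4 23.647 0.829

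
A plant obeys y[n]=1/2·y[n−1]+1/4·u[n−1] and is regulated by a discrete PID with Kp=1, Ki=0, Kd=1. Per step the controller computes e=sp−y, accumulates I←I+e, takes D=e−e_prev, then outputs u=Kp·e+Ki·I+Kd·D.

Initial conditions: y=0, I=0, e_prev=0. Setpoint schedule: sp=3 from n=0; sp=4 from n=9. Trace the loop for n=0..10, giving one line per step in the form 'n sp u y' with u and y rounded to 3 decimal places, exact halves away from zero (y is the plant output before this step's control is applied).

0 3 6.000 0.000
1 3 0.000 1.500
2 3 3.000 0.750
3 3 1.500 1.125
4 3 2.250 0.938
5 3 1.875 1.031
6 3 2.063 0.984
7 3 1.969 1.008
8 3 2.016 0.996
9 4 3.992 1.002
10 4 2.004 1.499

(exact arithmetic carried between steps; '≈' marks a value shown rounded to 6 d.p. or computed from one; I and e_prev carry over from the previous line; the table rounds u and y to 3 d.p., halves away from zero)
n=0: y=0, sp=3, e=sp−y=3; I=3, D=e−e_prev=3; u=1·3+0·3+1·3=6; next y=1/2·0+1/4·6=1.5
n=1: y=1.5, sp=3, e=sp−y=1.5; I=4.5, D=e−e_prev=-1.5; u=1·1.5+0·4.5+1·(-1.5)=0; next y=1/2·1.5+1/4·0=0.75
n=2: y=0.75, sp=3, e=sp−y=2.25; I=6.75, D=e−e_prev=0.75; u=1·2.25+0·6.75+1·0.75=3; next y=1/2·0.75+1/4·3=1.125
n=3: y=1.125, sp=3, e=sp−y=1.875; I=8.625, D=e−e_prev=-0.375; u=1·1.875+0·8.625+1·(-0.375)=1.5; next y=1/2·1.125+1/4·1.5=0.9375
n=4: y=0.9375, sp=3, e=sp−y=2.0625; I=10.6875, D=e−e_prev=0.1875; u=1·2.0625+0·10.6875+1·0.1875=2.25; next y=1/2·0.9375+1/4·2.25=1.03125
n=5: y=1.03125, sp=3, e=sp−y=1.96875; I=12.65625, D=e−e_prev=-0.09375; u=1·1.96875+0·12.65625+1·(-0.09375)=1.875; next y=1/2·1.03125+1/4·1.875=0.984375
n=6: y=0.984375, sp=3, e=sp−y=2.015625; I=14.671875, D=e−e_prev=0.046875; u=1·2.015625+0·14.671875+1·0.046875=2.0625; next y=1/2·0.984375+1/4·2.0625≈1.007813
n=7: y≈1.007813, sp=3, e=sp−y≈1.992188; I≈16.664063, D=e−e_prev≈-0.023438; u=1·1.992188+0·16.664063+1·(-0.023438)≈1.96875; next y=1/2·1.007813+1/4·1.96875≈0.996094
n=8: y≈0.996094, sp=3, e=sp−y≈2.003906; I≈18.667969, D=e−e_prev≈0.011719; u=1·2.003906+0·18.667969+1·0.011719≈2.015625; next y=1/2·0.996094+1/4·2.015625≈1.001953
n=9: y≈1.001953, sp=4, e=sp−y≈2.998047; I≈21.666016, D=e−e_prev≈0.994141; u=1·2.998047+0·21.666016+1·0.994141≈3.992188; next y=1/2·1.001953+1/4·3.992188≈1.499023
n=10: y≈1.499023, sp=4, e=sp−y≈2.500977; I≈24.166992, D=e−e_prev≈-0.497070; u=1·2.500977+0·24.166992+1·(-0.497070)≈2.003906; next y=1/2·1.499023+1/4·2.003906≈1.250488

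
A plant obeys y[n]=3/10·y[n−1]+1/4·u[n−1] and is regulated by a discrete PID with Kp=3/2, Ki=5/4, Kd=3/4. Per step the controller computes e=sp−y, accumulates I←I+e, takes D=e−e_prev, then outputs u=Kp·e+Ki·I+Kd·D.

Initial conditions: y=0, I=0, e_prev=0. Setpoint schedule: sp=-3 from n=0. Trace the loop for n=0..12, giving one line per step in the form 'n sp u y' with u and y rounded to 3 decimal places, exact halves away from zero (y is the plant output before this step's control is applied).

0 -3 -10.500 0.000
1 -3 -2.813 -2.625
2 -3 -9.220 -1.491
3 -3 -5.841 -2.752
4 -3 -8.729 -2.286
5 -3 -7.234 -2.868
6 -3 -8.533 -2.669
7 -3 -7.870 -2.934
8 -3 -8.453 -2.848
9 -3 -8.159 -2.968
10 -3 -8.421 -2.930
11 -3 -8.291 -2.984
12 -3 -8.408 -2.968

(exact arithmetic carried between steps; '≈' marks a value shown rounded to 6 d.p. or computed from one; I and e_prev carry over from the previous line; the table rounds u and y to 3 d.p., halves away from zero)
n=0: y=0, sp=-3, e=sp−y=-3; I=-3, D=e−e_prev=-3; u=3/2·(-3)+5/4·(-3)+3/4·(-3)=-10.5; next y=3/10·0+1/4·(-10.5)=-2.625
n=1: y=-2.625, sp=-3, e=sp−y=-0.375; I=-3.375, D=e−e_prev=2.625; u=3/2·(-0.375)+5/4·(-3.375)+3/4·2.625=-2.8125; next y=3/10·(-2.625)+1/4·(-2.8125)=-1.490625
n=2: y=-1.490625, sp=-3, e=sp−y=-1.509375; I=-4.884375, D=e−e_prev=-1.134375; u=3/2·(-1.509375)+5/4·(-4.884375)+3/4·(-1.134375)≈-9.220313; next y=3/10·(-1.490625)+1/4·(-9.220313)≈-2.752266
n=3: y≈-2.752266, sp=-3, e=sp−y≈-0.247734; I≈-5.132109, D=e−e_prev≈1.261641; u=3/2·(-0.247734)+5/4·(-5.132109)+3/4·1.261641≈-5.840508; next y=3/10·(-2.752266)+1/4·(-5.840508)≈-2.285807
n=4: y≈-2.285807, sp=-3, e=sp−y≈-0.714193; I≈-5.846303, D=e−e_prev≈-0.466459; u=3/2·(-0.714193)+5/4·(-5.846303)+3/4·(-0.466459)≈-8.729013; next y=3/10·(-2.285807)+1/4·(-8.729013)≈-2.867995
n=5: y≈-2.867995, sp=-3, e=sp−y≈-0.132005; I≈-5.978308, D=e−e_prev≈0.582189; u=3/2·(-0.132005)+5/4·(-5.978308)+3/4·0.582189≈-7.234250; next y=3/10·(-2.867995)+1/4·(-7.234250)≈-2.668961
n=6: y≈-2.668961, sp=-3, e=sp−y≈-0.331039; I≈-6.309346, D=e−e_prev≈-0.199034; u=3/2·(-0.331039)+5/4·(-6.309346)+3/4·(-0.199034)≈-8.532517; next y=3/10·(-2.668961)+1/4·(-8.532517)≈-2.933818
n=7: y≈-2.933818, sp=-3, e=sp−y≈-0.066182; I≈-6.375529, D=e−e_prev≈0.264856; u=3/2·(-0.066182)+5/4·(-6.375529)+3/4·0.264856≈-7.870042; next y=3/10·(-2.933818)+1/4·(-7.870042)≈-2.847656
n=8: y≈-2.847656, sp=-3, e=sp−y≈-0.152344; I≈-6.527873, D=e−e_prev≈-0.086162; u=3/2·(-0.152344)+5/4·(-6.527873)+3/4·(-0.086162)≈-8.452979; next y=3/10·(-2.847656)+1/4·(-8.452979)≈-2.967541
n=9: y≈-2.967541, sp=-3, e=sp−y≈-0.032459; I≈-6.560332, D=e−e_prev≈0.119886; u=3/2·(-0.032459)+5/4·(-6.560332)+3/4·0.119886≈-8.159188; next y=3/10·(-2.967541)+1/4·(-8.159188)≈-2.930059
n=10: y≈-2.930059, sp=-3, e=sp−y≈-0.069941; I≈-6.630272, D=e−e_prev≈-0.037482; u=3/2·(-0.069941)+5/4·(-6.630272)+3/4·(-0.037482)≈-8.420862; next y=3/10·(-2.930059)+1/4·(-8.420862)≈-2.984233
n=11: y≈-2.984233, sp=-3, e=sp−y≈-0.015767; I≈-6.646039, D=e−e_prev≈0.054174; u=3/2·(-0.015767)+5/4·(-6.646039)+3/4·0.054174≈-8.290568; next y=3/10·(-2.984233)+1/4·(-8.290568)≈-2.967912
n=12: y≈-2.967912, sp=-3, e=sp−y≈-0.032088; I≈-6.678127, D=e−e_prev≈-0.016321; u=3/2·(-0.032088)+5/4·(-6.678127)+3/4·(-0.016321)≈-8.408032; next y=3/10·(-2.967912)+1/4·(-8.408032)≈-2.992381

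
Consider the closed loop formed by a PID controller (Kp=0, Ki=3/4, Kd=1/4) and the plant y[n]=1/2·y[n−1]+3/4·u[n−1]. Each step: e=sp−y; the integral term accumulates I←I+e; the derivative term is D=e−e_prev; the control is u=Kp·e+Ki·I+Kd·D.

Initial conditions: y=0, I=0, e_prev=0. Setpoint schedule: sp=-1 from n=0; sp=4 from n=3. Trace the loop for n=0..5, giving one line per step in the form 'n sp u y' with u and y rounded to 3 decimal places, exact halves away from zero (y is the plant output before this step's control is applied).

(exact arithmetic carried between steps; '≈' marks a value shown rounded to 6 d.p. or computed from one; I and e_prev carry over from the previous line; the table rounds u and y to 3 d.p., halves away from zero)
n=0: y=0, sp=-1, e=sp−y=-1; I=-1, D=e−e_prev=-1; u=0·(-1)+3/4·(-1)+1/4·(-1)=-1; next y=1/2·0+3/4·(-1)=-0.75
n=1: y=-0.75, sp=-1, e=sp−y=-0.25; I=-1.25, D=e−e_prev=0.75; u=0·(-0.25)+3/4·(-1.25)+1/4·0.75=-0.75; next y=1/2·(-0.75)+3/4·(-0.75)=-0.9375
n=2: y=-0.9375, sp=-1, e=sp−y=-0.0625; I=-1.3125, D=e−e_prev=0.1875; u=0·(-0.0625)+3/4·(-1.3125)+1/4·0.1875=-0.9375; next y=1/2·(-0.9375)+3/4·(-0.9375)=-1.171875
n=3: y=-1.171875, sp=4, e=sp−y=5.171875; I=3.859375, D=e−e_prev=5.234375; u=0·5.171875+3/4·3.859375+1/4·5.234375=4.203125; next y=1/2·(-1.171875)+3/4·4.203125≈2.566406
n=4: y≈2.566406, sp=4, e=sp−y≈1.433594; I≈5.292969, D=e−e_prev≈-3.738281; u=0·1.433594+3/4·5.292969+1/4·(-3.738281)≈3.035156; next y=1/2·2.566406+3/4·3.035156≈3.559570
n=5: y≈3.559570, sp=4, e=sp−y≈0.440430; I≈5.733398, D=e−e_prev≈-0.993164; u=0·0.440430+3/4·5.733398+1/4·(-0.993164)≈4.051758; next y=1/2·3.559570+3/4·4.051758≈4.818604

0 -1 -1.000 0.000
1 -1 -0.750 -0.750
2 -1 -0.938 -0.938
3 4 4.203 -1.172
4 4 3.035 2.566
5 4 4.052 3.560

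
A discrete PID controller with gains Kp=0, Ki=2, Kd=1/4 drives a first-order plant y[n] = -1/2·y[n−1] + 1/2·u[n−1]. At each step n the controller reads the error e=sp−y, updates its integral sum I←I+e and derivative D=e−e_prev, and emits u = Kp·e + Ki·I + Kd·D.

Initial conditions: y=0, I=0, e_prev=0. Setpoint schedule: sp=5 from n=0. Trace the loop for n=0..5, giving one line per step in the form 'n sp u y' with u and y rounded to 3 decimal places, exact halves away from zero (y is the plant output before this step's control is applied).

(exact arithmetic carried between steps; '≈' marks a value shown rounded to 6 d.p. or computed from one; I and e_prev carry over from the previous line; the table rounds u and y to 3 d.p., halves away from zero)
n=0: y=0, sp=5, e=sp−y=5; I=5, D=e−e_prev=5; u=0·5+2·5+1/4·5=11.25; next y=-1/2·0+1/2·11.25=5.625
n=1: y=5.625, sp=5, e=sp−y=-0.625; I=4.375, D=e−e_prev=-5.625; u=0·(-0.625)+2·4.375+1/4·(-5.625)=7.34375; next y=-1/2·5.625+1/2·7.34375=0.859375
n=2: y=0.859375, sp=5, e=sp−y=4.140625; I=8.515625, D=e−e_prev=4.765625; u=0·4.140625+2·8.515625+1/4·4.765625≈18.222656; next y=-1/2·0.859375+1/2·18.222656≈8.681641
n=3: y≈8.681641, sp=5, e=sp−y≈-3.681641; I≈4.833984, D=e−e_prev≈-7.822266; u=0·(-3.681641)+2·4.833984+1/4·(-7.822266)≈7.712402; next y=-1/2·8.681641+1/2·7.712402≈-0.484619
n=4: y≈-0.484619, sp=5, e=sp−y≈5.484619; I≈10.318604, D=e−e_prev≈9.166260; u=0·5.484619+2·10.318604+1/4·9.166260≈22.928772; next y=-1/2·(-0.484619)+1/2·22.928772≈11.706696
n=5: y≈11.706696, sp=5, e=sp−y≈-6.706696; I≈3.611908, D=e−e_prev≈-12.191315; u=0·(-6.706696)+2·3.611908+1/4·(-12.191315)≈4.175987; next y=-1/2·11.706696+1/2·4.175987≈-3.765354

0 5 11.250 0.000
1 5 7.344 5.625
2 5 18.223 0.859
3 5 7.712 8.682
4 5 22.929 -0.485
5 5 4.176 11.707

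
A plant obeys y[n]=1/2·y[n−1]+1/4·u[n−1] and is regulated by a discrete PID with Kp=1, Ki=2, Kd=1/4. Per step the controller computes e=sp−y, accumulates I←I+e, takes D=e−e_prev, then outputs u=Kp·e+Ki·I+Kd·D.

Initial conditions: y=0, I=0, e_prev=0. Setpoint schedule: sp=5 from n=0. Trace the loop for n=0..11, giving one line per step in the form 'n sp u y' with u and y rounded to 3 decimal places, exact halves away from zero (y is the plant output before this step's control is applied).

(exact arithmetic carried between steps; '≈' marks a value shown rounded to 6 d.p. or computed from one; I and e_prev carry over from the previous line; the table rounds u and y to 3 d.p., halves away from zero)
n=0: y=0, sp=5, e=sp−y=5; I=5, D=e−e_prev=5; u=1·5+2·5+1/4·5=16.25; next y=1/2·0+1/4·16.25=4.0625
n=1: y=4.0625, sp=5, e=sp−y=0.9375; I=5.9375, D=e−e_prev=-4.0625; u=1·0.9375+2·5.9375+1/4·(-4.0625)=11.796875; next y=1/2·4.0625+1/4·11.796875≈4.980469
n=2: y≈4.980469, sp=5, e=sp−y≈0.019531; I≈5.957031, D=e−e_prev≈-0.917969; u=1·0.019531+2·5.957031+1/4·(-0.917969)≈11.704102; next y=1/2·4.980469+1/4·11.704102≈5.416260
n=3: y≈5.416260, sp=5, e=sp−y≈-0.416260; I≈5.540771, D=e−e_prev≈-0.435791; u=1·(-0.416260)+2·5.540771+1/4·(-0.435791)≈10.556335; next y=1/2·5.416260+1/4·10.556335≈5.347214
n=4: y≈5.347214, sp=5, e=sp−y≈-0.347214; I≈5.193558, D=e−e_prev≈0.069046; u=1·(-0.347214)+2·5.193558+1/4·0.069046≈10.057163; next y=1/2·5.347214+1/4·10.057163≈5.187898
n=5: y≈5.187898, sp=5, e=sp−y≈-0.187898; I≈5.005660, D=e−e_prev≈0.159316; u=1·(-0.187898)+2·5.005660+1/4·0.159316≈9.863251; next y=1/2·5.187898+1/4·9.863251≈5.059762
n=6: y≈5.059762, sp=5, e=sp−y≈-0.059762; I≈4.945898, D=e−e_prev≈0.128136; u=1·(-0.059762)+2·4.945898+1/4·0.128136≈9.864069; next y=1/2·5.059762+1/4·9.864069≈4.995898
n=7: y≈4.995898, sp=5, e=sp−y≈0.004102; I≈4.950000, D=e−e_prev≈0.063864; u=1·0.004102+2·4.950000+1/4·0.063864≈9.920068; next y=1/2·4.995898+1/4·9.920068≈4.977966
n=8: y≈4.977966, sp=5, e=sp−y≈0.022034; I≈4.972034, D=e−e_prev≈0.017932; u=1·0.022034+2·4.972034+1/4·0.017932≈9.970585; next y=1/2·4.977966+1/4·9.970585≈4.981629
n=9: y≈4.981629, sp=5, e=sp−y≈0.018371; I≈4.990405, D=e−e_prev≈-0.003663; u=1·0.018371+2·4.990405+1/4·(-0.003663)≈9.998264; next y=1/2·4.981629+1/4·9.998264≈4.990381
n=10: y≈4.990381, sp=5, e=sp−y≈0.009619; I≈5.000024, D=e−e_prev≈-0.008751; u=1·0.009619+2·5.000024+1/4·(-0.008751)≈10.007479; next y=1/2·4.990381+1/4·10.007479≈4.997060
n=11: y≈4.997060, sp=5, e=sp−y≈0.002940; I≈5.002964, D=e−e_prev≈-0.006679; u=1·0.002940+2·5.002964+1/4·(-0.006679)≈10.007197; next y=1/2·4.997060+1/4·10.007197≈5.000329

0 5 16.250 0.000
1 5 11.797 4.063
2 5 11.704 4.980
3 5 10.556 5.416
4 5 10.057 5.347
5 5 9.863 5.188
6 5 9.864 5.060
7 5 9.920 4.996
8 5 9.971 4.978
9 5 9.998 4.982
10 5 10.007 4.990
11 5 10.007 4.997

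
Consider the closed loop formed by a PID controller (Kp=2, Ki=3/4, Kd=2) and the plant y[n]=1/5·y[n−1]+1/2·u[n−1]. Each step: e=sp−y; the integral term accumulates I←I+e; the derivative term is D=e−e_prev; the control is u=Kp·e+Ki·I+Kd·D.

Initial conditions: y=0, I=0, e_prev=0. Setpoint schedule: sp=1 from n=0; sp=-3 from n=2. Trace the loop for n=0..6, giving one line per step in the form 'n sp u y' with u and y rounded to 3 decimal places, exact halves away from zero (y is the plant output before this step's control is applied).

0 1 4.750 0.000
1 1 -7.781 2.375
2 -3 4.443 -3.416
3 -3 -22.358 1.538
4 -3 43.092 -10.871
5 -3 -119.479 19.372
6 -3 281.604 -55.865

(exact arithmetic carried between steps; '≈' marks a value shown rounded to 6 d.p. or computed from one; I and e_prev carry over from the previous line; the table rounds u and y to 3 d.p., halves away from zero)
n=0: y=0, sp=1, e=sp−y=1; I=1, D=e−e_prev=1; u=2·1+3/4·1+2·1=4.75; next y=1/5·0+1/2·4.75=2.375
n=1: y=2.375, sp=1, e=sp−y=-1.375; I=-0.375, D=e−e_prev=-2.375; u=2·(-1.375)+3/4·(-0.375)+2·(-2.375)=-7.78125; next y=1/5·2.375+1/2·(-7.78125)=-3.415625
n=2: y=-3.415625, sp=-3, e=sp−y=0.415625; I=0.040625, D=e−e_prev=1.790625; u=2·0.415625+3/4·0.040625+2·1.790625≈4.442969; next y=1/5·(-3.415625)+1/2·4.442969≈1.538359
n=3: y≈1.538359, sp=-3, e=sp−y≈-4.538359; I≈-4.497734, D=e−e_prev≈-4.953984; u=2·(-4.538359)+3/4·(-4.497734)+2·(-4.953984)≈-22.357988; next y=1/5·1.538359+1/2·(-22.357988)≈-10.871322
n=4: y≈-10.871322, sp=-3, e=sp−y≈7.871322; I≈3.373588, D=e−e_prev≈12.409682; u=2·7.871322+3/4·3.373588+2·12.409682≈43.092199; next y=1/5·(-10.871322)+1/2·43.092199≈19.371835
n=5: y≈19.371835, sp=-3, e=sp−y≈-22.371835; I≈-18.998247, D=e−e_prev≈-30.243157; u=2·(-22.371835)+3/4·(-18.998247)+2·(-30.243157)≈-119.478669; next y=1/5·19.371835+1/2·(-119.478669)≈-55.864968
n=6: y≈-55.864968, sp=-3, e=sp−y≈52.864968; I≈33.866721, D=e−e_prev≈75.236803; u=2·52.864968+3/4·33.866721+2·75.236803≈281.603581; next y=1/5·(-55.864968)+1/2·281.603581≈129.628797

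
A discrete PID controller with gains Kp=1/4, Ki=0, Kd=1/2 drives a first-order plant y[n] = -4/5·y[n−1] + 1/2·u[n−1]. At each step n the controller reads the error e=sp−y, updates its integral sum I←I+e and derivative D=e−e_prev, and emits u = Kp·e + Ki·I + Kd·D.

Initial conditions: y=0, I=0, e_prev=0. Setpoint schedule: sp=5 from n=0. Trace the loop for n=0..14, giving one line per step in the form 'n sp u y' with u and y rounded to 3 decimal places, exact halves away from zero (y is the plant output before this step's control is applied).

0 5 3.750 0.000
1 5 -0.156 1.875
2 5 3.371 -1.578
3 5 -1.750 2.948
4 5 5.149 -3.233
5 5 -4.238 5.161
6 5 8.517 -6.248
7 5 -8.817 9.257
8 5 14.739 -11.814
9 5 -17.272 16.820
10 5 26.229 -22.092
11 5 -32.887 30.788
12 5 47.450 -41.074
13 5 -61.725 56.584
14 5 86.640 -76.130

(exact arithmetic carried between steps; '≈' marks a value shown rounded to 6 d.p. or computed from one; I and e_prev carry over from the previous line; the table rounds u and y to 3 d.p., halves away from zero)
n=0: y=0, sp=5, e=sp−y=5; I=5, D=e−e_prev=5; u=1/4·5+0·5+1/2·5=3.75; next y=-4/5·0+1/2·3.75=1.875
n=1: y=1.875, sp=5, e=sp−y=3.125; I=8.125, D=e−e_prev=-1.875; u=1/4·3.125+0·8.125+1/2·(-1.875)=-0.15625; next y=-4/5·1.875+1/2·(-0.15625)=-1.578125
n=2: y=-1.578125, sp=5, e=sp−y=6.578125; I=14.703125, D=e−e_prev=3.453125; u=1/4·6.578125+0·14.703125+1/2·3.453125≈3.371094; next y=-4/5·(-1.578125)+1/2·3.371094≈2.948047
n=3: y≈2.948047, sp=5, e=sp−y≈2.051953; I≈16.755078, D=e−e_prev≈-4.526172; u=1/4·2.051953+0·16.755078+1/2·(-4.526172)≈-1.750098; next y=-4/5·2.948047+1/2·(-1.750098)≈-3.233486
n=4: y≈-3.233486, sp=5, e=sp−y≈8.233486; I≈24.988564, D=e−e_prev≈6.181533; u=1/4·8.233486+0·24.988564+1/2·6.181533≈5.149138; next y=-4/5·(-3.233486)+1/2·5.149138≈5.161358
n=5: y≈5.161358, sp=5, e=sp−y≈-0.161358; I≈24.827206, D=e−e_prev≈-8.394844; u=1/4·(-0.161358)+0·24.827206+1/2·(-8.394844)≈-4.237762; next y=-4/5·5.161358+1/2·(-4.237762)≈-6.247967
n=6: y≈-6.247967, sp=5, e=sp−y≈11.247967; I≈36.075174, D=e−e_prev≈11.409326; u=1/4·11.247967+0·36.075174+1/2·11.409326≈8.516655; next y=-4/5·(-6.247967)+1/2·8.516655≈9.256701
n=7: y≈9.256701, sp=5, e=sp−y≈-4.256701; I≈31.818472, D=e−e_prev≈-15.504669; u=1/4·(-4.256701)+0·31.818472+1/2·(-15.504669)≈-8.816510; next y=-4/5·9.256701+1/2·(-8.816510)≈-11.813616
n=8: y≈-11.813616, sp=5, e=sp−y≈16.813616; I≈48.632088, D=e−e_prev≈21.070317; u=1/4·16.813616+0·48.632088+1/2·21.070317≈14.738562; next y=-4/5·(-11.813616)+1/2·14.738562≈16.820174
n=9: y≈16.820174, sp=5, e=sp−y≈-11.820174; I≈36.811914, D=e−e_prev≈-28.633790; u=1/4·(-11.820174)+0·36.811914+1/2·(-28.633790)≈-17.271938; next y=-4/5·16.820174+1/2·(-17.271938)≈-22.092108
n=10: y≈-22.092108, sp=5, e=sp−y≈27.092108; I≈63.904023, D=e−e_prev≈38.912282; u=1/4·27.092108+0·63.904023+1/2·38.912282≈26.229168; next y=-4/5·(-22.092108)+1/2·26.229168≈30.788271
n=11: y≈30.788271, sp=5, e=sp−y≈-25.788271; I≈38.115752, D=e−e_prev≈-52.880379; u=1/4·(-25.788271)+0·38.115752+1/2·(-52.880379)≈-32.887257; next y=-4/5·30.788271+1/2·(-32.887257)≈-41.074245
n=12: y≈-41.074245, sp=5, e=sp−y≈46.074245; I≈84.189997, D=e−e_prev≈71.862516; u=1/4·46.074245+0·84.189997+1/2·71.862516≈47.449819; next y=-4/5·(-41.074245)+1/2·47.449819≈56.584306
n=13: y≈56.584306, sp=5, e=sp−y≈-51.584306; I≈32.605691, D=e−e_prev≈-97.658551; u=1/4·(-51.584306)+0·32.605691+1/2·(-97.658551)≈-61.725352; next y=-4/5·56.584306+1/2·(-61.725352)≈-76.130121
n=14: y≈-76.130121, sp=5, e=sp−y≈81.130121; I≈113.735812, D=e−e_prev≈132.714426; u=1/4·81.130121+0·113.735812+1/2·132.714426≈86.639743; next y=-4/5·(-76.130121)+1/2·86.639743≈104.223968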